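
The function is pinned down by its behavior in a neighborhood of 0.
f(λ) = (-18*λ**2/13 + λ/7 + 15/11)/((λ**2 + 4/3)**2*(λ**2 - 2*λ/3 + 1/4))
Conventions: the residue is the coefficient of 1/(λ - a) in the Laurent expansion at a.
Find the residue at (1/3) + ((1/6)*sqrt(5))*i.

The factor λ**2 - 2*λ/3 + 1/4 splits as (λ - a)(λ - a') with a = (1/3) + ((1/6)*sqrt(5))*i, a' = (1/3) - ((1/6)*sqrt(5))*i. At the order-1 pole a set g(λ) = (λ - a)*f(λ) = [(-18*λ**2/13 + λ/7 + 15/11)/(λ**2 + 4/3)**2] / (λ - a').
Simple pole: residue = g(a) at a = (1/3) + ((1/6)*sqrt(5))*i, which is (-27341064/44827013) - ((1228962456/2913755845)*sqrt(5))*i.

The residue is (-27341064/44827013) - ((1228962456/2913755845)*sqrt(5))*i.


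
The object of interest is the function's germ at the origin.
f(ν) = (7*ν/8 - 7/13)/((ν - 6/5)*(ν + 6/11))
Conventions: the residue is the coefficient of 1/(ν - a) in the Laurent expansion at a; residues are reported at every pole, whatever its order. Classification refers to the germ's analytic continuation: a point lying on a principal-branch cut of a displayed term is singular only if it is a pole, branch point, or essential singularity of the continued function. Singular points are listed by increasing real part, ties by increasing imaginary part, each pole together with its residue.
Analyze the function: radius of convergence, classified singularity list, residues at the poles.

Radius of convergence at 0: 6/11.
At -6/11: a pole of order 1; residue 2905/4992.
At 6/5: a pole of order 1; residue 1463/4992.

Denominator factor (ν + 6/11): pole of order 1 at -6/11, modulus 6/11.
Denominator factor (ν - 6/5): pole of order 1 at 6/5, modulus 6/5.
The radius of convergence is the smallest modulus among the singular points: 6/11.
At the order-1 pole -6/11 set g(ν) = (ν - (-6/11))*f(ν) = (7*ν/8 - 7/13)/(ν - 6/5).
Simple pole: residue = g(a) at a = -6/11, which is 2905/4992.
At the order-1 pole 6/5 set g(ν) = (ν - (6/5))*f(ν) = (7*ν/8 - 7/13)/(ν + 6/11).
Simple pole: residue = g(a) at a = 6/5, which is 1463/4992.
List the singular points by increasing real part (a conjugate pair: the negative imaginary part first).


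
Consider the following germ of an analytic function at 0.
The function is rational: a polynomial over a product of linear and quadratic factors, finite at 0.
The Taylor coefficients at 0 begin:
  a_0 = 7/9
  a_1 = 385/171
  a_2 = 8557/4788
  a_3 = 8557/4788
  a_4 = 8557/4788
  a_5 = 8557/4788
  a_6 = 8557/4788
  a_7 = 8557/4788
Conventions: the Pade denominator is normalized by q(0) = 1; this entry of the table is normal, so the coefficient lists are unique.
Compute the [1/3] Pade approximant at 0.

The Pade approximant has numerator coefficients [7/9, 1776222681/1053031756]; denominator coefficients [1, -281670769/387959068, -19022211/96989767, -4698486117/76039977328].

Taylor coefficients needed (read off): a_0 = 7/9, a_1 = 385/171, a_2 = 8557/4788, a_3 = 8557/4788, a_4 = 8557/4788.
Write the denominator as Q(δ) = 1 + q1*δ + q2*δ^2 + q3*δ^3. Requiring Q*f - P = O(δ^5) with deg P <= 1 kills the coefficients of δ^2..δ^4 in Q*f:
  δ^2: a_2 + q1*a_1 + q2*a_0 = 0, i.e. 8557/4788 + (385/171)*q1 + (7/9)*q2 = 0.
  δ^3: a_3 + q1*a_2 + q2*a_1 + q3*a_0 = 0, i.e. 8557/4788 + (8557/4788)*q1 + (385/171)*q2 + (7/9)*q3 = 0.
  δ^4: a_4 + q1*a_3 + q2*a_2 + q3*a_1 = 0, i.e. 8557/4788 + (8557/4788)*q1 + (8557/4788)*q2 + (385/171)*q3 = 0.
Solving this linear system: q1 = -281670769/387959068, q2 = -19022211/96989767, q3 = -4698486117/76039977328.
The numerator is Q*f truncated at degree 1: P0 = a_0 = 7/9; P1 = a_1 + q1*a_0 = 1776222681/1053031756.


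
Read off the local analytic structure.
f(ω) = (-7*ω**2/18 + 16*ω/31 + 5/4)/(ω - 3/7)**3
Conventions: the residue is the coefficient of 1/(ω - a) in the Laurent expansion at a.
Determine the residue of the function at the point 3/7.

At the order-3 pole 3/7 set g(ω) = (ω - (3/7))^3*f(ω) = -7*ω**2/18 + 16*ω/31 + 5/4.
Order-3 pole: residue = g''(a)/2; g''(3/7) = -7/9, so the residue is -7/18.

The residue is -7/18.


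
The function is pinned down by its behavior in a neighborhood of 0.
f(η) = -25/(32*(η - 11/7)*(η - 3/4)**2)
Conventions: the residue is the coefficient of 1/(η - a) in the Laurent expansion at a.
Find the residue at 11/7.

The residue is -1225/1058.

At the order-1 pole 11/7 set g(η) = (η - (11/7))*f(η) = -25/(32*(η - 3/4)**2).
Simple pole: residue = g(a) at a = 11/7, which is -1225/1058.


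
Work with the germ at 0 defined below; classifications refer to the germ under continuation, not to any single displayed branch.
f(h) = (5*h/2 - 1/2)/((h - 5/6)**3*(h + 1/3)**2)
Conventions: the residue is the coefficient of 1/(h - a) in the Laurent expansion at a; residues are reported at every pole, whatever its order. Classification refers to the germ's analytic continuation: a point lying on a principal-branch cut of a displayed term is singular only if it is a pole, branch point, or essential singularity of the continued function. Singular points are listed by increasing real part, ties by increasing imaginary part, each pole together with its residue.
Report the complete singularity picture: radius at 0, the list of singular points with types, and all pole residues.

Radius of convergence at 0: 1/3.
At -1/3: a pole of order 2; residue 1404/2401.
At 5/6: a pole of order 3; residue -1404/2401.

Denominator factor (h + 1/3)^2: pole of order 2 at -1/3, modulus 1/3.
Denominator factor (h - 5/6)^3: pole of order 3 at 5/6, modulus 5/6.
The radius of convergence is the smallest modulus among the singular points: 1/3.
At the order-2 pole -1/3 set g(h) = (h - (-1/3))^2*f(h) = (5*h/2 - 1/2)/(h - 5/6)**3.
Order-2 pole: residue = g'(a); g'(-1/3) = 1404/2401, so the residue is 1404/2401.
At the order-3 pole 5/6 set g(h) = (h - (5/6))^3*f(h) = (5*h/2 - 1/2)/(h + 1/3)**2.
Order-3 pole: residue = g''(a)/2; g''(5/6) = -2808/2401, so the residue is -1404/2401.
List the singular points by increasing real part (a conjugate pair: the negative imaginary part first).


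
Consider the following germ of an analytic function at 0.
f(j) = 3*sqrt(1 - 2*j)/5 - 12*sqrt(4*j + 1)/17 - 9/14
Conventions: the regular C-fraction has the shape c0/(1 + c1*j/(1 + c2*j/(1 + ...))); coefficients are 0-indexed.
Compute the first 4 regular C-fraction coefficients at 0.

Taylor coefficients (expand at 0): a_0 = -891/1190, a_1 = -171/85, a_2 = 189/170, a_3 = -531/170.
c0 = a_0 = -891/1190. Peel one level at a time: if S = 1 + c*j/S' with S'(0) = 1, then c is the j-coefficient of S and S' = c*j/(S - 1).
S_1 = c0/f = 1 + (-266/99)*j + (85309/9801)*j^2 + ...; c1 = -266/99.
S_2 = c1*j/(S_1 - 1) = 1 + (12187/3762)*j + (-1801/1444)*j^2 + ...; c2 = 12187/3762.
S_3 = c2*j/(S_2 - 1) = 1 + (178299/463106)*j + ...; c3 = 178299/463106.

The regular C-fraction coefficients are [-891/1190, -266/99, 12187/3762, 178299/463106].


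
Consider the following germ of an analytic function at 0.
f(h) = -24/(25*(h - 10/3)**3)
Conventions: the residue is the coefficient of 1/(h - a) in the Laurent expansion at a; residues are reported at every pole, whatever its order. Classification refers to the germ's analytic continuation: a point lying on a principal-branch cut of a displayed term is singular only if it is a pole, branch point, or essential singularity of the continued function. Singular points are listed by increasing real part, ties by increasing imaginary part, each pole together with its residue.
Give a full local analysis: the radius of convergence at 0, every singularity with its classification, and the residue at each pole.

Denominator factor (h - 10/3)^3: pole of order 3 at 10/3, modulus 10/3.
The radius of convergence is the smallest modulus among the singular points: 10/3.
At the order-3 pole 10/3 set g(h) = (h - (10/3))^3*f(h) = -24/25.
Order-3 pole: residue = g''(a)/2; g''(10/3) = 0, so the residue is 0.

Radius of convergence at 0: 10/3.
At 10/3: a pole of order 3; residue 0.


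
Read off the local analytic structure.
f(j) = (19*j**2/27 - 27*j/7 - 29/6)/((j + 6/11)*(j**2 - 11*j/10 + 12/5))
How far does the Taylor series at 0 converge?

The radius of convergence is 6/11.

Denominator factor (j**2 - 11*j/10 + 12/5): discriminant -839/100, complex-conjugate roots (11/20) + ((1/20)*sqrt(839))*i and (11/20) - ((1/20)*sqrt(839))*i; poles of order 1, moduli (2/5)*sqrt(15) and (2/5)*sqrt(15).
Denominator factor (j + 6/11): pole of order 1 at -6/11, modulus 6/11.
The radius of convergence is the smallest modulus among the singular points: 6/11.


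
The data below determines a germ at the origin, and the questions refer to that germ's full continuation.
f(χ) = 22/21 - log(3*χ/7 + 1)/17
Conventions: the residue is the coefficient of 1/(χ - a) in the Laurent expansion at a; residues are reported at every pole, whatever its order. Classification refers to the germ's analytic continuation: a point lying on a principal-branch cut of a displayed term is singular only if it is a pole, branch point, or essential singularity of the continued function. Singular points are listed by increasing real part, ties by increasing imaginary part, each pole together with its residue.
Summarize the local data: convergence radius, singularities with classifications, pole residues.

Radius of convergence at 0: 7/3.
At -7/3: a logarithmic branch point.

Branch term (-1/17)*log(1 - χ/(-7/3)): its argument vanishes at χ = -7/3, a logarithmic branch point, modulus 7/3.
The radius of convergence is the smallest modulus among the singular points: 7/3.


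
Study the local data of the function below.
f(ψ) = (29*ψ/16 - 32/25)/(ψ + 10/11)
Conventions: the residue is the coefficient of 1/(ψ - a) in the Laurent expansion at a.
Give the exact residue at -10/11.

The residue is -6441/2200.

At the order-1 pole -10/11 set g(ψ) = (ψ - (-10/11))*f(ψ) = 29*ψ/16 - 32/25.
Simple pole: residue = g(a) at a = -10/11, which is -6441/2200.


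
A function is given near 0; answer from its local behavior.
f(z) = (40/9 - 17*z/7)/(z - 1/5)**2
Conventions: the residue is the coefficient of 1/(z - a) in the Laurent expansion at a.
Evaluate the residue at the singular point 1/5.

The residue is -17/7.

At the order-2 pole 1/5 set g(z) = (z - (1/5))^2*f(z) = 40/9 - 17*z/7.
Order-2 pole: residue = g'(a); g'(1/5) = -17/7, so the residue is -17/7.


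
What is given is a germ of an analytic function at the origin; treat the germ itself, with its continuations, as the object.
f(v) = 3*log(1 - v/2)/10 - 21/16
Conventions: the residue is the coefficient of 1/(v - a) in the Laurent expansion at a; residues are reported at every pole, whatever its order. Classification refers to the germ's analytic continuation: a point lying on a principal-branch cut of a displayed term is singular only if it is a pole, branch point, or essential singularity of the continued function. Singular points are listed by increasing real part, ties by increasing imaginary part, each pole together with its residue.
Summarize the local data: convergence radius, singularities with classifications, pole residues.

Branch term (3/10)*log(1 - v/(2)): its argument vanishes at v = 2, a logarithmic branch point, modulus 2.
The radius of convergence is the smallest modulus among the singular points: 2.

Radius of convergence at 0: 2.
At 2: a logarithmic branch point.


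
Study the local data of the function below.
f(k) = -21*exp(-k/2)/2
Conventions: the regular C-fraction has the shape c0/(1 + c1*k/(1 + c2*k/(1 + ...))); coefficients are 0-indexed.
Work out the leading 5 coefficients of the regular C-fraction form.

The regular C-fraction coefficients are [-21/2, 1/2, -1/4, 1/12, -1/12].

Taylor coefficients (expand at 0): a_0 = -21/2, a_1 = 21/4, a_2 = -21/16, a_3 = 7/32, a_4 = -7/256.
c0 = a_0 = -21/2. Peel one level at a time: if S = 1 + c*k/S' with S'(0) = 1, then c is the k-coefficient of S and S' = c*k/(S - 1).
S_1 = c0/f = 1 + (1/2)*k + (1/8)*k^2 + ...; c1 = 1/2.
S_2 = c1*k/(S_1 - 1) = 1 + (-1/4)*k + (1/48)*k^2 + ...; c2 = -1/4.
S_3 = c2*k/(S_2 - 1) = 1 + (1/12)*k + (1/144)*k^2 + ...; c3 = 1/12.
S_4 = c3*k/(S_3 - 1) = 1 + (-1/12)*k + ...; c4 = -1/12.


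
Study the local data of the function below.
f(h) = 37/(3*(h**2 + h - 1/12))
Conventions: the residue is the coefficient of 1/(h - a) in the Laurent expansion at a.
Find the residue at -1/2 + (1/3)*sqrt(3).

The factor h**2 + h - 1/12 splits as (h - a)(h - a') with a = -1/2 + (1/3)*sqrt(3), a' = -1/2 - (1/3)*sqrt(3). At the order-1 pole a set g(h) = (h - a)*f(h) = [37/3] / (h - a').
Simple pole: residue = g(a) at a = -1/2 + (1/3)*sqrt(3), which is (37/6)*sqrt(3).

The residue is (37/6)*sqrt(3).


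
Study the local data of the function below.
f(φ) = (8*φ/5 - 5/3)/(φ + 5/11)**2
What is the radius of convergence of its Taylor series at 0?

The radius of convergence is 5/11.

Denominator factor (φ + 5/11)^2: pole of order 2 at -5/11, modulus 5/11.
The radius of convergence is the smallest modulus among the singular points: 5/11.


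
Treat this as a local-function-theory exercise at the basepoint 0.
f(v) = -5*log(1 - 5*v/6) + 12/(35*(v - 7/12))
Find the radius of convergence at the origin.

Denominator factor (v - 7/12): pole of order 1 at 7/12, modulus 7/12.
Branch term (-5)*log(1 - v/(6/5)): its argument vanishes at v = 6/5, a logarithmic branch point, modulus 6/5.
The radius of convergence is the smallest modulus among the singular points: 7/12.

The radius of convergence is 7/12.


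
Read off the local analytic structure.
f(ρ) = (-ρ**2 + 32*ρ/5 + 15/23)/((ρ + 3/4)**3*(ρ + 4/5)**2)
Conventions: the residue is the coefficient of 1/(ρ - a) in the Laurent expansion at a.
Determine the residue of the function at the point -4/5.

At the order-2 pole -4/5 set g(ρ) = (ρ - (-4/5))^2*f(ρ) = (-ρ**2 + 32*ρ/5 + 15/23)/(ρ + 3/4)**3.
Order-2 pole: residue = g'(a); g'(-4/5) = 54918400/23, so the residue is 54918400/23.

The residue is 54918400/23.


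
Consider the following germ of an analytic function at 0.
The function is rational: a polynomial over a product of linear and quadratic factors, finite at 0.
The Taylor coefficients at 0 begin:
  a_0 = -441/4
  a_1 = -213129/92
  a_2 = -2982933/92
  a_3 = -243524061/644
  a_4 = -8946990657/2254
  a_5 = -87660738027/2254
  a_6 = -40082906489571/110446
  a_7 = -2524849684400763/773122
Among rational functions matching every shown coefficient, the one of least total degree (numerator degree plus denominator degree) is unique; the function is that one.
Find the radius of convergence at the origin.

No rational of total degree below 6 reproduces all 8 coefficients; solving the [1/5] Pade equations on them gives f(ξ) = (7/4 - 34*ξ/23)/((ξ - 7/3)**2*(ξ - 1/7)**3), whose expansion matches every shown term.
Denominator factor (ξ - 7/3)^2: pole of order 2 at 7/3, modulus 7/3.
Denominator factor (ξ - 1/7)^3: pole of order 3 at 1/7, modulus 1/7.
The radius of convergence is the smallest modulus among the singular points: 1/7.

The radius of convergence is 1/7.


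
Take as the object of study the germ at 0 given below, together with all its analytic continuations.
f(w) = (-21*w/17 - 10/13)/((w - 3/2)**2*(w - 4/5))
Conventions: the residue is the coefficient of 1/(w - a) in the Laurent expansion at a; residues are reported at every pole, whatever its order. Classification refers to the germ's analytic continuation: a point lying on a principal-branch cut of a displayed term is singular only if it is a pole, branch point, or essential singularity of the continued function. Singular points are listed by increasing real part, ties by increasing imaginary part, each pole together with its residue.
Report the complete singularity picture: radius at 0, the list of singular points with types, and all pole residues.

Radius of convergence at 0: 4/5.
At 4/5: a pole of order 1; residue -38840/10829.
At 3/2: a pole of order 2; residue 38840/10829.

Denominator factor (w - 3/2)^2: pole of order 2 at 3/2, modulus 3/2.
Denominator factor (w - 4/5): pole of order 1 at 4/5, modulus 4/5.
The radius of convergence is the smallest modulus among the singular points: 4/5.
At the order-1 pole 4/5 set g(w) = (w - (4/5))*f(w) = (-21*w/17 - 10/13)/(w - 3/2)**2.
Simple pole: residue = g(a) at a = 4/5, which is -38840/10829.
At the order-2 pole 3/2 set g(w) = (w - (3/2))^2*f(w) = (-21*w/17 - 10/13)/(w - 4/5).
Order-2 pole: residue = g'(a); g'(3/2) = 38840/10829, so the residue is 38840/10829.
List the singular points by increasing real part (a conjugate pair: the negative imaginary part first).


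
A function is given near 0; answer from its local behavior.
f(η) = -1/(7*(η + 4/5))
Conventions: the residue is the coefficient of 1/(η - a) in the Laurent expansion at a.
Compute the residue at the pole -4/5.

At the order-1 pole -4/5 set g(η) = (η - (-4/5))*f(η) = -1/7.
Simple pole: residue = g(a) at a = -4/5, which is -1/7.

The residue is -1/7.


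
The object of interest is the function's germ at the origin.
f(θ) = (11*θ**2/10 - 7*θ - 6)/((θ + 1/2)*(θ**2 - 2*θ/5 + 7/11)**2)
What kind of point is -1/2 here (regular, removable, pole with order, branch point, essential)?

The denominator factor θ + 1/2 vanishes at -1/2 and appears to the power 1; the numerator there equals -89/40, nonzero, and no other factor vanishes.
Hence a pole whose order is the multiplicity, 1.

The point is a pole of order 1.


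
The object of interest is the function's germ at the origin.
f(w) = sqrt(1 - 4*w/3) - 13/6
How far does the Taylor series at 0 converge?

The radius of convergence is 3/4.

Branch term (1)*sqrt(1 - w/(3/4)): its argument vanishes at w = 3/4, a square-root branch point, modulus 3/4.
The radius of convergence is the smallest modulus among the singular points: 3/4.


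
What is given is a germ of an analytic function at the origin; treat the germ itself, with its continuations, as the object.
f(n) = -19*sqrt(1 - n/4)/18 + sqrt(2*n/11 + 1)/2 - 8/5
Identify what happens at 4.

The term (-19/18)*sqrt(1 - n/(4)) has argument 1 - 4/(4) = 0 at 4: a square-root (algebraic, two-sheeted) branch point; the remaining terms are analytic or single-valued there.

The point is an algebraic (square-root) branch point.


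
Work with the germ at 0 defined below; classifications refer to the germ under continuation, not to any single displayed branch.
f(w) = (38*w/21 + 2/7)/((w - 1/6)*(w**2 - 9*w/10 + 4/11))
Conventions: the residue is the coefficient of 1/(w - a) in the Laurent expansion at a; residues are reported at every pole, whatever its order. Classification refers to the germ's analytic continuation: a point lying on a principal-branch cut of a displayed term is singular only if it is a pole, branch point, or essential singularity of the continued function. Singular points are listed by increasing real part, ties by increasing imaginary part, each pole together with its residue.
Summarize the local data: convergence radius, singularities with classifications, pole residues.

Radius of convergence at 0: 1/6.
At 1/6: a pole of order 1; residue 4070/1673.
At (9/20) - ((1/220)*sqrt(7799))*i: a pole of order 1; residue (-2035/1673) + ((41805/1186157)*sqrt(7799))*i.
At (9/20) + ((1/220)*sqrt(7799))*i: a pole of order 1; residue (-2035/1673) - ((41805/1186157)*sqrt(7799))*i.


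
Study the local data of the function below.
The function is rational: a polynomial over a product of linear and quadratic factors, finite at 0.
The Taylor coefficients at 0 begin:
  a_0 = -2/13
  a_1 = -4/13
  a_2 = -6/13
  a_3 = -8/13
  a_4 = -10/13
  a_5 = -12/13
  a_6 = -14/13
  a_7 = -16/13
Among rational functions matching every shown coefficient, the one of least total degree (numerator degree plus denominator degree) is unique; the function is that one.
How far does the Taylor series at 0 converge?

The radius of convergence is 1.

No rational of total degree below 2 reproduces all 8 coefficients; solving the [0/2] Pade equations on them gives f(k) = -2/(13*(k - 1)**2), whose expansion matches every shown term.
Denominator factor (k - 1)^2: pole of order 2 at 1, modulus 1.
The radius of convergence is the smallest modulus among the singular points: 1.


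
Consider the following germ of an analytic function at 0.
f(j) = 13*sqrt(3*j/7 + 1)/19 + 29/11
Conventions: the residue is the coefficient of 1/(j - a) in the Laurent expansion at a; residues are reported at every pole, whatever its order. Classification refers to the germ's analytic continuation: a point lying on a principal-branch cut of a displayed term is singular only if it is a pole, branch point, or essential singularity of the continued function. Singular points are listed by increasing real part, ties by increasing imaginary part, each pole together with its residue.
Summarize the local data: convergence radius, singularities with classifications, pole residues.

Radius of convergence at 0: 7/3.
At -7/3: an algebraic (square-root) branch point.

Branch term (13/19)*sqrt(1 - j/(-7/3)): its argument vanishes at j = -7/3, a square-root branch point, modulus 7/3.
The radius of convergence is the smallest modulus among the singular points: 7/3.


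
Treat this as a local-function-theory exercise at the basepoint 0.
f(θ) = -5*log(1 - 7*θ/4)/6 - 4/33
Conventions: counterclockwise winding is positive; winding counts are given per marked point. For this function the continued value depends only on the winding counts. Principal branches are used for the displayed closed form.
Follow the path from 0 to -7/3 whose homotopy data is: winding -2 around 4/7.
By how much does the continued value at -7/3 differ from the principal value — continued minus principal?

The rational part is single-valued and drops out of the difference; each branch term changes only by its own monodromy.
(-5/6)*log(1 - θ/(4/7)): each positive loop around 4/7 adds 2*pi*i to the log, so winding -2 contributes (-5/6)*(-2)*2*pi*i = (10/3)*pi*i.
Summing the contributions at θ = -7/3 gives (10/3)*pi*i.

Continued minus principal equals (10/3)*pi*i.


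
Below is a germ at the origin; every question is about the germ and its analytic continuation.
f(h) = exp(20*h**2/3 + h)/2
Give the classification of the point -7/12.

There is no denominator, hence no pole anywhere.
The factor exp(20*h**2/3 + h) is entire.
So the germ continues analytically to -7/12.

The point is a regular point.


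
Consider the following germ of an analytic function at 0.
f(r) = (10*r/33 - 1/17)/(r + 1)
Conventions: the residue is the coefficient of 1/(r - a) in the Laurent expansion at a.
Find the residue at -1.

The residue is -203/561.

At the order-1 pole -1 set g(r) = (r - (-1))*f(r) = 10*r/33 - 1/17.
Simple pole: residue = g(a) at a = -1, which is -203/561.


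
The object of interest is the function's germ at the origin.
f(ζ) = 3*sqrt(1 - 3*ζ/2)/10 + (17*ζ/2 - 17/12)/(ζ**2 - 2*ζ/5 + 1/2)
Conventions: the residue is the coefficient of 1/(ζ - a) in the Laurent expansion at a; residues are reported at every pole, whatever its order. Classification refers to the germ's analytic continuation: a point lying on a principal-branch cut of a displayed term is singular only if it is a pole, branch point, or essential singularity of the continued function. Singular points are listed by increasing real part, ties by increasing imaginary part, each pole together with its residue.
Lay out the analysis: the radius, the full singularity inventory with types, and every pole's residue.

Radius of convergence at 0: 2/3.
At (1/5) - ((1/10)*sqrt(46))*i: a pole of order 1; residue (17/4) + ((17/552)*sqrt(46))*i.
At (1/5) + ((1/10)*sqrt(46))*i: a pole of order 1; residue (17/4) - ((17/552)*sqrt(46))*i.
At 2/3: an algebraic (square-root) branch point.

Denominator factor (ζ**2 - 2*ζ/5 + 1/2): discriminant -46/25, complex-conjugate roots (1/5) + ((1/10)*sqrt(46))*i and (1/5) - ((1/10)*sqrt(46))*i; poles of order 1, moduli (1/2)*sqrt(2) and (1/2)*sqrt(2).
Branch term (3/10)*sqrt(1 - ζ/(2/3)): its argument vanishes at ζ = 2/3, a square-root branch point, modulus 2/3.
The radius of convergence is the smallest modulus among the singular points: 2/3.
The branch term is analytic at (1/5) - ((1/10)*sqrt(46))*i and contributes nothing to the residue; only the rational part matters.
The factor ζ**2 - 2*ζ/5 + 1/2 splits as (ζ - a)(ζ - a') with a = (1/5) - ((1/10)*sqrt(46))*i, a' = (1/5) + ((1/10)*sqrt(46))*i. At the order-1 pole a set g(ζ) = (ζ - a)*(rational part) = [17*ζ/2 - 17/12] / (ζ - a').
Simple pole: residue = g(a) at a = (1/5) - ((1/10)*sqrt(46))*i, which is (17/4) + ((17/552)*sqrt(46))*i.
The branch term is analytic at (1/5) + ((1/10)*sqrt(46))*i and contributes nothing to the residue; only the rational part matters.
The factor ζ**2 - 2*ζ/5 + 1/2 splits as (ζ - a)(ζ - a') with a = (1/5) + ((1/10)*sqrt(46))*i, a' = (1/5) - ((1/10)*sqrt(46))*i. At the order-1 pole a set g(ζ) = (ζ - a)*(rational part) = [17*ζ/2 - 17/12] / (ζ - a').
Simple pole: residue = g(a) at a = (1/5) + ((1/10)*sqrt(46))*i, which is (17/4) - ((17/552)*sqrt(46))*i.
List the singular points by increasing real part (a conjugate pair: the negative imaginary part first).


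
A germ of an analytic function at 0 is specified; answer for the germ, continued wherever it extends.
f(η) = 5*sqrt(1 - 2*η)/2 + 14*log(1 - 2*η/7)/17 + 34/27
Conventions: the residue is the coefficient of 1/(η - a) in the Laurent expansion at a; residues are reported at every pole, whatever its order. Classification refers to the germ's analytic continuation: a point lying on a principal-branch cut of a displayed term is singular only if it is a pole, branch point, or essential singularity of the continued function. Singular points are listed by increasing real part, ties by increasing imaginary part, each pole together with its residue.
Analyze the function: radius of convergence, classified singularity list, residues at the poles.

Branch term (5/2)*sqrt(1 - η/(1/2)): its argument vanishes at η = 1/2, a square-root branch point, modulus 1/2.
Branch term (14/17)*log(1 - η/(7/2)): its argument vanishes at η = 7/2, a logarithmic branch point, modulus 7/2.
The radius of convergence is the smallest modulus among the singular points: 1/2.
List the singular points by increasing real part (a conjugate pair: the negative imaginary part first).

Radius of convergence at 0: 1/2.
At 1/2: an algebraic (square-root) branch point.
At 7/2: a logarithmic branch point.


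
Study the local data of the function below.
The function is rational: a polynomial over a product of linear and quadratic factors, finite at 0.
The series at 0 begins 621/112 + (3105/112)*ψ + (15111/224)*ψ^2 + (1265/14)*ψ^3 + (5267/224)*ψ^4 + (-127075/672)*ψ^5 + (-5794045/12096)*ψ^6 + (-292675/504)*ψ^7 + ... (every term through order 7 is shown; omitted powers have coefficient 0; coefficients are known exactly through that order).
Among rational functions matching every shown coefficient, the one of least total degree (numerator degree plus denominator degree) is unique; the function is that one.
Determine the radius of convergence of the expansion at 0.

The radius of convergence is (1/3)*sqrt(6).

No rational of total degree below 6 reproduces all 8 coefficients; solving the [0/6] Pade equations on them gives f(ψ) = 23/(14*(ψ**2 - 10*ψ/9 + 2/3)**3), whose expansion matches every shown term.
Denominator factor (ψ**2 - 10*ψ/9 + 2/3)^3: discriminant -116/81, complex-conjugate roots (5/9) + ((1/9)*sqrt(29))*i and (5/9) - ((1/9)*sqrt(29))*i; poles of order 3, moduli (1/3)*sqrt(6) and (1/3)*sqrt(6).
The radius of convergence is the smallest modulus among the singular points: (1/3)*sqrt(6).


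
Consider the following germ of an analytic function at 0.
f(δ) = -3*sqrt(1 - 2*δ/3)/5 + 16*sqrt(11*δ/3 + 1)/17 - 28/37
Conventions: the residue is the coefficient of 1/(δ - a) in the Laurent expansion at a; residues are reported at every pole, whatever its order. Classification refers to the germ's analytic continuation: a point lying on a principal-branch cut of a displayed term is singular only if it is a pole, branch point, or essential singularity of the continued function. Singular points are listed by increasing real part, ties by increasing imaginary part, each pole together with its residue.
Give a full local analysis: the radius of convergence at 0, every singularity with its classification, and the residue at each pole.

Radius of convergence at 0: 3/11.
At -3/11: an algebraic (square-root) branch point.
At 3/2: an algebraic (square-root) branch point.

Branch term (16/17)*sqrt(1 - δ/(-3/11)): its argument vanishes at δ = -3/11, a square-root branch point, modulus 3/11.
Branch term (-3/5)*sqrt(1 - δ/(3/2)): its argument vanishes at δ = 3/2, a square-root branch point, modulus 3/2.
The radius of convergence is the smallest modulus among the singular points: 3/11.
List the singular points by increasing real part (a conjugate pair: the negative imaginary part first).


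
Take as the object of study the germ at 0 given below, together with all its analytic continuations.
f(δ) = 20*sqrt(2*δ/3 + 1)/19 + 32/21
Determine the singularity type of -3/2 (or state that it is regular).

The point is an algebraic (square-root) branch point.

The term (20/19)*sqrt(1 - δ/(-3/2)) has argument 1 - -3/2/(-3/2) = 0 at -3/2: a square-root (algebraic, two-sheeted) branch point; the remaining terms are analytic or single-valued there.


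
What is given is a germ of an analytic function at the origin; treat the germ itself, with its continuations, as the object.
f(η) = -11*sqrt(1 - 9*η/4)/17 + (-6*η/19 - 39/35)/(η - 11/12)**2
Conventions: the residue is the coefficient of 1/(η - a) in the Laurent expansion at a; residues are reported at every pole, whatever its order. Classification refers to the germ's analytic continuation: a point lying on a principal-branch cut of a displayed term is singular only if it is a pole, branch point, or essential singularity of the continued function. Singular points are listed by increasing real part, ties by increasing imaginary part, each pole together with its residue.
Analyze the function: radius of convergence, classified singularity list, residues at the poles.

Radius of convergence at 0: 4/9.
At 4/9: an algebraic (square-root) branch point.
At 11/12: a pole of order 2; residue -6/19.

Denominator factor (η - 11/12)^2: pole of order 2 at 11/12, modulus 11/12.
Branch term (-11/17)*sqrt(1 - η/(4/9)): its argument vanishes at η = 4/9, a square-root branch point, modulus 4/9.
The radius of convergence is the smallest modulus among the singular points: 4/9.
The branch term is analytic at 11/12 and contributes nothing to the residue; only the rational part matters.
At the order-2 pole 11/12 set g(η) = (η - (11/12))^2*(rational part) = -6*η/19 - 39/35.
Order-2 pole: residue = g'(a); g'(11/12) = -6/19, so the residue is -6/19.
List the singular points by increasing real part (a conjugate pair: the negative imaginary part first).


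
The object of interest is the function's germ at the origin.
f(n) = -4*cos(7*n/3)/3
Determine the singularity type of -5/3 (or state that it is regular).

There is no denominator, hence no pole anywhere.
The factor cos(7*n/3) is entire.
So the germ continues analytically to -5/3.

The point is a regular point.


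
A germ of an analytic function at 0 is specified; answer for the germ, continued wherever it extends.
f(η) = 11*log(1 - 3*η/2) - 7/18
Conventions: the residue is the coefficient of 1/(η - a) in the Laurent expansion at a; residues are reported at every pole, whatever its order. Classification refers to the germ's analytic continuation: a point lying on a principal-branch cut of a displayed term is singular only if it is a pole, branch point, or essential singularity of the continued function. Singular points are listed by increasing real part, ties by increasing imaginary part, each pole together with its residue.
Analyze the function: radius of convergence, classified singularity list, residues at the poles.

Radius of convergence at 0: 2/3.
At 2/3: a logarithmic branch point.

Branch term (11)*log(1 - η/(2/3)): its argument vanishes at η = 2/3, a logarithmic branch point, modulus 2/3.
The radius of convergence is the smallest modulus among the singular points: 2/3.


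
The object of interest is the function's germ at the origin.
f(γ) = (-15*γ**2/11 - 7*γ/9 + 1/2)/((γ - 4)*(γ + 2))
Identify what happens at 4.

The point is a pole of order 1.

The denominator factor γ - 4 vanishes at 4 and appears to the power 1; the numerator there equals -4837/198, nonzero, and no other factor vanishes.
Hence a pole whose order is the multiplicity, 1.


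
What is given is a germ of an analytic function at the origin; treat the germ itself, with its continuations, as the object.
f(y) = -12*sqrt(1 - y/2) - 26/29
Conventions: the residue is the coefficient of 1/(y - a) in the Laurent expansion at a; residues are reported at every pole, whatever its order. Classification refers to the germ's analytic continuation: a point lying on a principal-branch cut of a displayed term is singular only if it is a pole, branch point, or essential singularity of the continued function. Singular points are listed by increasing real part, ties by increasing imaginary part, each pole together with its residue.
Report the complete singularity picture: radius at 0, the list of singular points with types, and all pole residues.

Radius of convergence at 0: 2.
At 2: an algebraic (square-root) branch point.

Branch term (-12)*sqrt(1 - y/(2)): its argument vanishes at y = 2, a square-root branch point, modulus 2.
The radius of convergence is the smallest modulus among the singular points: 2.


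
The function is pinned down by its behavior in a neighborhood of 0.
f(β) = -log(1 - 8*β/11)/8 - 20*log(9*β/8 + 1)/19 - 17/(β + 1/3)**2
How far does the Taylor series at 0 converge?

Denominator factor (β + 1/3)^2: pole of order 2 at -1/3, modulus 1/3.
Branch term (-20/19)*log(1 - β/(-8/9)): its argument vanishes at β = -8/9, a logarithmic branch point, modulus 8/9.
Branch term (-1/8)*log(1 - β/(11/8)): its argument vanishes at β = 11/8, a logarithmic branch point, modulus 11/8.
The radius of convergence is the smallest modulus among the singular points: 1/3.

The radius of convergence is 1/3.


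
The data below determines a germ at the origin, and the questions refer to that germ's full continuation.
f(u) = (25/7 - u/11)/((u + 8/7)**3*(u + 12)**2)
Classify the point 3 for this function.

Denominator factors: u + 8/7 = 29/7 at u = 3; u + 12 = 15 at u = 3 — none vanishes.
So the germ continues analytically to 3.

The point is a regular point.


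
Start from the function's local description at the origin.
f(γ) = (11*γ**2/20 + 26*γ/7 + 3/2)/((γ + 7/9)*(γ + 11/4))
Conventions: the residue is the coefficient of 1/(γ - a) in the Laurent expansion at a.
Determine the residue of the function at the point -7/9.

The residue is -1711/3195.

At the order-1 pole -7/9 set g(γ) = (γ - (-7/9))*f(γ) = (11*γ**2/20 + 26*γ/7 + 3/2)/(γ + 11/4).
Simple pole: residue = g(a) at a = -7/9, which is -1711/3195.


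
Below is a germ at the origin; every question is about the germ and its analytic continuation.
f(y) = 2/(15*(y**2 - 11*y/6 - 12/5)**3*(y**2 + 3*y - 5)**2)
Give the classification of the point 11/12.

Denominator factors: y**2 - 11*y/6 - 12/5 = -2333/720 at y = 11/12; y**2 + 3*y - 5 = -203/144 at y = 11/12 — none vanishes.
So the germ continues analytically to 11/12.

The point is a regular point.


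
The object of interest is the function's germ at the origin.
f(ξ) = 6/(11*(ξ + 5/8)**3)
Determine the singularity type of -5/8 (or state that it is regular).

The point is a pole of order 3.

The denominator factor ξ + 5/8 vanishes at -5/8 and appears to the power 3; the numerator there equals 6/11, nonzero, and no other factor vanishes.
Hence a pole whose order is the multiplicity, 3.


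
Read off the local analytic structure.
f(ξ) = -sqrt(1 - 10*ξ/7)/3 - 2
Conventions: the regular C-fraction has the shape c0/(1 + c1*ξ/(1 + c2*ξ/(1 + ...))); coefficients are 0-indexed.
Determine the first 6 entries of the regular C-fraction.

Taylor coefficients (expand at 0): a_0 = -7/3, a_1 = 5/21, a_2 = 25/294, a_3 = 125/2058, a_4 = 3125/57624, a_5 = 3125/57624.
c0 = a_0 = -7/3. Peel one level at a time: if S = 1 + c*ξ/S' with S'(0) = 1, then c is the ξ-coefficient of S and S' = c*ξ/(S - 1).
S_1 = c0/f = 1 + (5/49)*ξ + (225/4802)*ξ^2 + ...; c1 = 5/49.
S_2 = c1*ξ/(S_1 - 1) = 1 + (-45/98)*ξ + (-25/196)*ξ^2 + ...; c2 = -45/98.
S_3 = c2*ξ/(S_2 - 1) = 1 + (-5/18)*ξ + (-275/2268)*ξ^2 + ...; c3 = -5/18.
S_4 = c3*ξ/(S_3 - 1) = 1 + (-55/126)*ξ + (-25/196)*ξ^2 + ...; c4 = -55/126.
S_5 = c4*ξ/(S_4 - 1) = 1 + (-45/154)*ξ + ...; c5 = -45/154.

The regular C-fraction coefficients are [-7/3, 5/49, -45/98, -5/18, -55/126, -45/154].


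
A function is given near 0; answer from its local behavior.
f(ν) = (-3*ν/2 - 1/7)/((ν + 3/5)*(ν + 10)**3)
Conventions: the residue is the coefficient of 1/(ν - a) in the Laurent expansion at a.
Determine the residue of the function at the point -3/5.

The residue is 1325/1453522.

At the order-1 pole -3/5 set g(ν) = (ν - (-3/5))*f(ν) = (-3*ν/2 - 1/7)/(ν + 10)**3.
Simple pole: residue = g(a) at a = -3/5, which is 1325/1453522.


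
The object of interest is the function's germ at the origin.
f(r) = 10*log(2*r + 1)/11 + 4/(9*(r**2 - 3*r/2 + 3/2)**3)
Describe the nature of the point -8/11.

The point is a regular point.

Denominator factors: r**2 - 3*r/2 + 3/2 = 755/242 at r = -8/11 — none vanishes.
Branch term log(1 - r/(-1/2)): argument at -8/11 is -5/11, nonzero, so -8/11 is not its branch point (a point on a principal cut is still regular for the continued germ).
So the germ continues analytically to -8/11.


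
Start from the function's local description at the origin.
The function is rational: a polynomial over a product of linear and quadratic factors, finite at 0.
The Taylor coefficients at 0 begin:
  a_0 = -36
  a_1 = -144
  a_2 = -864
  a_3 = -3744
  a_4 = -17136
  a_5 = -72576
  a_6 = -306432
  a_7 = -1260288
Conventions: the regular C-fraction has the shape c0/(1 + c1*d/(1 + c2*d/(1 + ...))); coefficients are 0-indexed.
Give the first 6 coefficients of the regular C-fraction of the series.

Taylor coefficients (read off): a_0 = -36, a_1 = -144, a_2 = -864, a_3 = -3744, a_4 = -17136, a_5 = -72576.
c0 = a_0 = -36. Peel one level at a time: if S = 1 + c*d/S' with S'(0) = 1, then c is the d-coefficient of S and S' = c*d/(S - 1).
S_1 = c0/f = 1 + (-4)*d + (-8)*d^2 + ...; c1 = -4.
S_2 = c1*d/(S_1 - 1) = 1 + (-2)*d + (10)*d^2 + ...; c2 = -2.
S_3 = c2*d/(S_2 - 1) = 1 + (5)*d + (27/2)*d^2 + ...; c3 = 5.
S_4 = c3*d/(S_3 - 1) = 1 + (-27/10)*d + (-351/100)*d^2 + ...; c4 = -27/10.
S_5 = c4*d/(S_4 - 1) = 1 + (-13/10)*d + ...; c5 = -13/10.

The regular C-fraction coefficients are [-36, -4, -2, 5, -27/10, -13/10].


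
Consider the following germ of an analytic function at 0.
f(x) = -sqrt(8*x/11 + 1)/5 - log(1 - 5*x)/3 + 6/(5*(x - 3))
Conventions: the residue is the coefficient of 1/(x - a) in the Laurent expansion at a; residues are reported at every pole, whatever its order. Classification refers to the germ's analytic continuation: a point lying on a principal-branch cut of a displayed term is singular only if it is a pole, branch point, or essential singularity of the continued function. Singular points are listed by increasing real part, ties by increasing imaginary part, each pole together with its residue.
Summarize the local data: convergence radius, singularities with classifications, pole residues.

Denominator factor (x - 3): pole of order 1 at 3, modulus 3.
Branch term (-1/3)*log(1 - x/(1/5)): its argument vanishes at x = 1/5, a logarithmic branch point, modulus 1/5.
Branch term (-1/5)*sqrt(1 - x/(-11/8)): its argument vanishes at x = -11/8, a square-root branch point, modulus 11/8.
The radius of convergence is the smallest modulus among the singular points: 1/5.
The branch terms are analytic at 3 and contribute nothing to the residue; only the rational part matters.
At the order-1 pole 3 set g(x) = (x - (3))*(rational part) = 6/5.
Simple pole: residue = g(a) at a = 3, which is 6/5.
List the singular points by increasing real part (a conjugate pair: the negative imaginary part first).

Radius of convergence at 0: 1/5.
At -11/8: an algebraic (square-root) branch point.
At 1/5: a logarithmic branch point.
At 3: a pole of order 1; residue 6/5.
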